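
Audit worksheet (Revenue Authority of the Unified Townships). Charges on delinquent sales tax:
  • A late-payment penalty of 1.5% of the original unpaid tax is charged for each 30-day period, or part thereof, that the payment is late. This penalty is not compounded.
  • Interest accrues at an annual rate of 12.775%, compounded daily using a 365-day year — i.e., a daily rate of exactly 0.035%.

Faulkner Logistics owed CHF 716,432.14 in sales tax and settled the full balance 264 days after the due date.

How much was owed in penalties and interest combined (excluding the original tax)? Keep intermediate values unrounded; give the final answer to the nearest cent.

CHF 166,058.74

Penalty periods: ⌈264/30⌉ = 9; penalty = 9 × 1.5% × CHF 716,432.14 = CHF 96,718.34…
Interest: CHF 716,432.14 × ((1 + 0.00035)^264 − 1) = CHF 716,432.14 × 0.09678572… = CHF 69,340.4039…
Penalties + interest = CHF 96,718.3389 + CHF 69,340.4039… = CHF 166,058.74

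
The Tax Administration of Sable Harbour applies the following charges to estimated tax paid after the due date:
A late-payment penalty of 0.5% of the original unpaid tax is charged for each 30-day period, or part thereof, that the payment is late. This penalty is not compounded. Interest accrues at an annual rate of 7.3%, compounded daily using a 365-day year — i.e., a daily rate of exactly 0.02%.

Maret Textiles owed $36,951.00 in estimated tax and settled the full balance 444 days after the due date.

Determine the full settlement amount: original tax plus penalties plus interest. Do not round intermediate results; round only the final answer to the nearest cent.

Penalty periods: ⌈444/30⌉ = 15; penalty = 15 × 0.5% × $36,951.00 = $2,771.33…
Interest: $36,951.00 × ((1 + 0.0002)^444 − 1) = $36,951.00 × 0.09285236… = $3,430.9875…
Total = $36,951.00 + $2,771.3250 + $3,430.9875… = $43,153.31

$43,153.31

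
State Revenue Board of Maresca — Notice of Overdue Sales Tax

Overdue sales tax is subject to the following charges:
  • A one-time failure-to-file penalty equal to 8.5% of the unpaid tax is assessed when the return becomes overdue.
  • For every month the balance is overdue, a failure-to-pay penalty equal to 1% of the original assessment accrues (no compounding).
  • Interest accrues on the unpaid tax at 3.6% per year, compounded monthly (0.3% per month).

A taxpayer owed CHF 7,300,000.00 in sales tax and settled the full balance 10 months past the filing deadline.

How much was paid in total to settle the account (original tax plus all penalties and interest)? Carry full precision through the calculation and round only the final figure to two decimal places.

CHF 8,872,480.28

Failure-to-file penalty: 8.5% × CHF 7,300,000.00 = CHF 620,500.00
Failure-to-pay penalty: 10 × 1% × CHF 7,300,000.00 = CHF 730,000.00
Interest: CHF 7,300,000.00 × ((1 + 0.003)^10 − 1) = CHF 7,300,000.00 × 0.0304083… = CHF 221,980.2766…
Total = CHF 7,300,000.00 + CHF 1,350,500.0000 + CHF 221,980.2766… = CHF 8,872,480.28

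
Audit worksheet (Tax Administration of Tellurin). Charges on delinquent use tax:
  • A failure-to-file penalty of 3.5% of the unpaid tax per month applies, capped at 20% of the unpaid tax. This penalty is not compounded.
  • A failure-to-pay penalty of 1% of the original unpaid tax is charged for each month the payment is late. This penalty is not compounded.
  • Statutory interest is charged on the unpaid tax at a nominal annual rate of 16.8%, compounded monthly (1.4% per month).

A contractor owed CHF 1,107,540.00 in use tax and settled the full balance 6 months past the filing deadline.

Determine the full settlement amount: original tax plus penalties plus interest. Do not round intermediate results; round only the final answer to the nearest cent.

Failure-to-file: 6 × 3.5% × CHF 1,107,540.00 = CHF 232,583.40, capped at 20% × CHF 1,107,540.00 = CHF 221,508.00
Failure-to-pay penalty = 1% × CHF 1,107,540.00 × 6 mo = CHF 66,452.40
Interest: CHF 1,107,540.00 × ((1 + 0.014)^6 − 1) = CHF 1,107,540.00 × 0.0869955… = CHF 96,350.9512…
Total = CHF 1,107,540.00 + CHF 287,960.4000 + CHF 96,350.9512… = CHF 1,491,851.35

CHF 1,491,851.35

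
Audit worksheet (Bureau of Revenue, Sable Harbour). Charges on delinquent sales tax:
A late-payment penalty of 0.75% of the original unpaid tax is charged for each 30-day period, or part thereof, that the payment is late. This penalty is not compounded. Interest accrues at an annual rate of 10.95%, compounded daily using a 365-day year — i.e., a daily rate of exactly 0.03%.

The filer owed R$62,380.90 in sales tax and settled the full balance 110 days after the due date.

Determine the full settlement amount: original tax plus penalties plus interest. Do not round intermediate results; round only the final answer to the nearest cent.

R$66,344.92

Penalty periods: ⌈110/30⌉ = 4; penalty = 4 × 0.75% × R$62,380.90 = R$1,871.43…
Interest: R$62,380.90 × ((1 + 0.0003)^110 − 1) = R$62,380.90 × 0.03354542… = R$2,092.5938…
Total = R$62,380.90 + R$1,871.4270 + R$2,092.5938… = R$66,344.92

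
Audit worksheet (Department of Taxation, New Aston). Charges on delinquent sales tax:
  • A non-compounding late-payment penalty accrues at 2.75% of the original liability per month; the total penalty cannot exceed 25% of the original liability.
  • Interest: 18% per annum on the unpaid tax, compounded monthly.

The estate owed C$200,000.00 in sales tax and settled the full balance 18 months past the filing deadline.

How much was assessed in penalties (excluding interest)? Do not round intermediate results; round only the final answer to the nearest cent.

Penalty (uncapped): 18 × 2.75% × C$200,000.00 = C$99,000.00; cap = 25% × C$200,000.00 = C$50,000.00 → penalty = C$50,000.00

C$50,000.00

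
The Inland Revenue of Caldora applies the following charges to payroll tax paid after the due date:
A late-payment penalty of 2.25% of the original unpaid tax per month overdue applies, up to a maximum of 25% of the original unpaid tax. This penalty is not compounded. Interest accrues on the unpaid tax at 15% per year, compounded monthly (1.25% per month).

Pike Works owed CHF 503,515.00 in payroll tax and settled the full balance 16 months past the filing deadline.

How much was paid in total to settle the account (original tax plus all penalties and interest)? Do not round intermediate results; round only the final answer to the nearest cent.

Penalty (uncapped): 16 × 2.25% × CHF 503,515.00 = CHF 181,265.40; cap = 25% × CHF 503,515.00 = CHF 125,878.75 → penalty = CHF 125,878.75
Interest: CHF 503,515.00 × ((1 + 0.0125)^16 − 1) = CHF 503,515.00 × 0.2198895… = CHF 110,717.6856…
Total = CHF 503,515.00 + CHF 125,878.7500 + CHF 110,717.6856… = CHF 740,111.44

CHF 740,111.44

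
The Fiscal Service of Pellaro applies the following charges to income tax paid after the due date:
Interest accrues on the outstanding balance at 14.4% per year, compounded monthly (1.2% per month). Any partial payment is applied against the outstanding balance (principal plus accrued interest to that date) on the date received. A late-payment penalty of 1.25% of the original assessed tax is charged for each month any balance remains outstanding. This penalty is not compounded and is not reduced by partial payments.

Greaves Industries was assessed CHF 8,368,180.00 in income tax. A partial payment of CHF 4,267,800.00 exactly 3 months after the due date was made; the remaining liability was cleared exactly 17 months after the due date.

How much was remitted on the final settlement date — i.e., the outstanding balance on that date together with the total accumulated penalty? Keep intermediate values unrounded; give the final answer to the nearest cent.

Balance at month 3: CHF 8,368,180.0000 × (1 + 0.012)^3 = CHF 8,673,063.9940…
After CHF 4,267,800.00 payment: CHF 8,673,063.9940… − CHF 4,267,800.00 = CHF 4,405,263.9940…
Balance at month 17: CHF 4,405,263.9940… × (1 + 0.012)^14 = CHF 5,205,939.4736…
Penalty: 17 × 1.25% × CHF 8,368,180.00 = CHF 1,778,238.25
Final settlement = outstanding balance + penalty = CHF 5,205,939.4736… + CHF 1,778,238.25 = CHF 6,984,177.72

CHF 6,984,177.72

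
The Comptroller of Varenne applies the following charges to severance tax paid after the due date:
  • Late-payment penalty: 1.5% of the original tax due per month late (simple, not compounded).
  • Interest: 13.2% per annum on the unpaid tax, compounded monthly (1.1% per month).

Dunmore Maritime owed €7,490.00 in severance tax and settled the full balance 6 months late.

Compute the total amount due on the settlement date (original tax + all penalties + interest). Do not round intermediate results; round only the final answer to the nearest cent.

€8,672.24

Late-payment penalty = 1.5% × €7,490.00 × 6 mo = €674.10
Interest: €7,490.00 × ((1 + 0.011)^6 − 1) = €7,490.00 × 0.0678418… = €508.1354…
Total = €7,490.00 + €674.1000 + €508.1354… = €8,672.24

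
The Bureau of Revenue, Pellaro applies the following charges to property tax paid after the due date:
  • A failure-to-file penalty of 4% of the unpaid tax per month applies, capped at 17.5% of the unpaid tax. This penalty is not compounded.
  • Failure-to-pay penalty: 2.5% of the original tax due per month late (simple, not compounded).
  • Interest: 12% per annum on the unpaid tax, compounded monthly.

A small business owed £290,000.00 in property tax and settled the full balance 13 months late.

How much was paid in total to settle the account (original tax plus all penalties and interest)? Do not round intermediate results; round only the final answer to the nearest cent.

Failure-to-file: 13 × 4% × £290,000.00 = £150,800.00, capped at 17.5% × £290,000.00 = £50,750.00
Failure-to-pay penalty: 13 × 2.5% × £290,000.00 = £94,250.00
Interest (12%/yr ÷ 12 = 1%/month): £290,000.00 × ((1 + 0.01)^13 − 1) = £40,047.0513…
Total = £290,000.00 + £145,000.0000 + £40,047.0513… = £475,047.05

£475,047.05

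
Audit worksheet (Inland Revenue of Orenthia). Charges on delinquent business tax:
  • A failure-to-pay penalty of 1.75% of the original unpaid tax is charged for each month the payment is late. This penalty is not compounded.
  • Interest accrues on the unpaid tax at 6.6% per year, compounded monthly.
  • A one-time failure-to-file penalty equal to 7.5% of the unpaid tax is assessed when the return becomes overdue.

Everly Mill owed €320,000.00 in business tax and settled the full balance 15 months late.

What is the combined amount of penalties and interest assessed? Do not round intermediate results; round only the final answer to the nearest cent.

€135,441.03

Failure-to-file penalty: 7.5% × €320,000.00 = €24,000.00
Failure-to-pay penalty = 1.75% × €320,000.00 × 15 mo = €84,000.00
Interest (6.6%/yr ÷ 12 = 0.55%/month): €320,000.00 × ((1 + 0.0055)^15 − 1) = €27,441.0288…
Penalties + interest = €108,000.0000 + €27,441.0288… = €135,441.03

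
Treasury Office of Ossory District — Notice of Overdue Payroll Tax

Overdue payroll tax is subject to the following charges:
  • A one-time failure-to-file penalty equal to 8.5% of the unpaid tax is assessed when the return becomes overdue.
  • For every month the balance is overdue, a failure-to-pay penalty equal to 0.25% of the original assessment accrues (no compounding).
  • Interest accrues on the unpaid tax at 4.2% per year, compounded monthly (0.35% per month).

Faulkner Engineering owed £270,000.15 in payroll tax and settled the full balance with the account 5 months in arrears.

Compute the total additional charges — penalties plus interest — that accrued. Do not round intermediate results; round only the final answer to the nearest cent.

Failure-to-file penalty: 8.5% × £270,000.15 = £22,950.01…
Failure-to-pay penalty = 0.25% × £270,000.15 × 5 mo = £3,375.00…
Interest: £270,000.15 × ((1 + 0.0035)^5 − 1) = £270,000.15 × 0.0176229… = £4,758.1936…
Penalties + interest = £26,325.0146… + £4,758.1936… = £31,083.21

£31,083.21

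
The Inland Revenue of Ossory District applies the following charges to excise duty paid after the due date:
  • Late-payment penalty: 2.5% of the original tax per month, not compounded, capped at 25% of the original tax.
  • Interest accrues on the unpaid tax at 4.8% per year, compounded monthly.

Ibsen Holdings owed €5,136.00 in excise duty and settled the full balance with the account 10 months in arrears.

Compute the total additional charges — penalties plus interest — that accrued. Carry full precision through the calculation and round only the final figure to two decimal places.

Penalty (uncapped): 10 × 2.5% × €5,136.00 = €1,284.00; cap = 25% × €5,136.00 = €1,284.00 → penalty = €1,284.00
Interest (4.8%/yr ÷ 12 = 0.4%/month): €5,136.00 × ((1 + 0.004)^10 − 1) = €209.1776…
Penalties + interest = €1,284.0000 + €209.1776… = €1,493.18

€1,493.18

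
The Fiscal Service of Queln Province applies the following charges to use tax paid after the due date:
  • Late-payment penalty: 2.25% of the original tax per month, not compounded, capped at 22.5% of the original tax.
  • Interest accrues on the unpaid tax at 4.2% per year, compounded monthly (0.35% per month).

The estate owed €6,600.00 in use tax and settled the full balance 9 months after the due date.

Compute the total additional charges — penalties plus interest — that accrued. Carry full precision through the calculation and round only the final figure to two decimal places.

€1,547.33

Penalty: 9 × 2.25% × €6,600.00 = €1,336.50 (below the 22.5% cap of €1,485.00)
Interest: €6,600.00 × ((1 + 0.0035)^9 − 1) = €6,600.00 × 0.0319446… = €210.8345…
Penalties + interest = €1,336.5000 + €210.8345… = €1,547.33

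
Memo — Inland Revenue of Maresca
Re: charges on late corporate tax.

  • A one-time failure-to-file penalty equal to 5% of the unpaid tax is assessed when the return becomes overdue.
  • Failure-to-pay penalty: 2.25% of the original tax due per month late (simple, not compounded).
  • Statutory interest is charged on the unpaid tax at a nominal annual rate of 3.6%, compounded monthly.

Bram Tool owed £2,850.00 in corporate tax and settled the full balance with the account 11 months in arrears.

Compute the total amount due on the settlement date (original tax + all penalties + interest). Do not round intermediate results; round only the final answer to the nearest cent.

Failure-to-file penalty: 5% × £2,850.00 = £142.50
Failure-to-pay penalty = 2.25% × £2,850.00 × 11 mo = £705.38…
Interest (3.6%/yr ÷ 12 = 0.3%/month): £2,850.00 × ((1 + 0.003)^11 − 1) = £95.4735…
Total = £2,850.00 + £847.8750 + £95.4735… = £3,793.35

£3,793.35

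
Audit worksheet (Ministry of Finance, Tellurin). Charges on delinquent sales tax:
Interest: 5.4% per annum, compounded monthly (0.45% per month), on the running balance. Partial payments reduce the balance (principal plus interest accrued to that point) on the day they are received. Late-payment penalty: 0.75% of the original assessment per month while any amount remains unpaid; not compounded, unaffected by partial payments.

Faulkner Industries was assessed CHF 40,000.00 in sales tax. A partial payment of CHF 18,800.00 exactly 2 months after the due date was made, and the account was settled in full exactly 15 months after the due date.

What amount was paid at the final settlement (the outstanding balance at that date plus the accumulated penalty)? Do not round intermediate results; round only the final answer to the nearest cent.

CHF 27,356.74

Balance at month 2: CHF 40,000.0000 × (1 + 0.0045)^2 = CHF 40,360.8100
After CHF 18,800.00 payment: CHF 40,360.8100 − CHF 18,800.00 = CHF 21,560.8100
Balance at month 15: CHF 21,560.8100 × (1 + 0.0045)^13 = CHF 22,856.7410…
Penalty: 15 × 0.75% × CHF 40,000.00 = CHF 4,500.00
Final settlement = outstanding balance + penalty = CHF 22,856.7410… + CHF 4,500.00 = CHF 27,356.74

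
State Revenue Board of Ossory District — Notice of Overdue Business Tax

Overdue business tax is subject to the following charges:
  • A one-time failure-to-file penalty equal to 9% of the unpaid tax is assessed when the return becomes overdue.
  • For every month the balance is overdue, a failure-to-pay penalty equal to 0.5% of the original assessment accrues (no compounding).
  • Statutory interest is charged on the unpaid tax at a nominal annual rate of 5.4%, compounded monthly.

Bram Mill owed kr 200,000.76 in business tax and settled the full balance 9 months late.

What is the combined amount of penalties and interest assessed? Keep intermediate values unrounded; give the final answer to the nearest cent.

Failure-to-file penalty: 9% × kr 200,000.76 = kr 18,000.07…
Failure-to-pay penalty = 0.5% × kr 200,000.76 × 9 mo = kr 9,000.03…
Interest (5.4%/yr ÷ 12 = 0.45%/month): kr 200,000.76 × ((1 + 0.0045)^9 − 1) = kr 8,247.3726…
Penalties + interest = kr 27,000.1026 + kr 8,247.3726… = kr 35,247.48

kr 35,247.48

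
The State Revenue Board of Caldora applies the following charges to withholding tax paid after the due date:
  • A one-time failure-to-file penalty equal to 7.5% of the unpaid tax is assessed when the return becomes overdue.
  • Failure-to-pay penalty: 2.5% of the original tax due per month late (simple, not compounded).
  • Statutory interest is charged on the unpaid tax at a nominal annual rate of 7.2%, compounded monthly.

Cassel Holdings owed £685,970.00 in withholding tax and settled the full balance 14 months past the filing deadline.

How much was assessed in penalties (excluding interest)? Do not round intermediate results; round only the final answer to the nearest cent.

Failure-to-file penalty: 7.5% × £685,970.00 = £51,447.75
Failure-to-pay penalty = 2.5% × £685,970.00 × 14 mo = £240,089.50
Total penalty = £51,447.75 + £240,089.50 = £291,537.25

£291,537.25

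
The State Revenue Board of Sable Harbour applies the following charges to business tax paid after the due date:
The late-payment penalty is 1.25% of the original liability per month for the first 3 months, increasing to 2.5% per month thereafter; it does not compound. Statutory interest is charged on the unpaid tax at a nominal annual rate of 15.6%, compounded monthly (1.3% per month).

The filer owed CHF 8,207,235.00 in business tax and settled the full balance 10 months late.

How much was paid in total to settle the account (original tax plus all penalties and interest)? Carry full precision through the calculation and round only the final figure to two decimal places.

Penalty, months 1–3: 3 × 1.25% × CHF 8,207,235.00 = CHF 307,771.31…
Penalty, months 4–10: 7 × 2.5% × CHF 8,207,235.00 = CHF 1,436,266.13…
Interest: CHF 8,207,235.00 × ((1 + 0.013)^10 − 1) = CHF 8,207,235.00 × 0.1378747… = CHF 1,131,570.3293…
Total = CHF 8,207,235.00 + CHF 1,744,037.4375 + CHF 1,131,570.3293… = CHF 11,082,842.77

CHF 11,082,842.77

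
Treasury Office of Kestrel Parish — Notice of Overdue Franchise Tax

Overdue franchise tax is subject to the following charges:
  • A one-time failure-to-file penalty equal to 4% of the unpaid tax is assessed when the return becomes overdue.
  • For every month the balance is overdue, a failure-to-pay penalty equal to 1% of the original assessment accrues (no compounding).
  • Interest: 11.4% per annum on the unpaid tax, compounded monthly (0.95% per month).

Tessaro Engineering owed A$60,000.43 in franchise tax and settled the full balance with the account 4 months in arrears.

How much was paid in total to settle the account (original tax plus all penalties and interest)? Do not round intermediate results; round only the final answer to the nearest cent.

Failure-to-file penalty: 4% × A$60,000.43 = A$2,400.02…
Failure-to-pay penalty = 1% × A$60,000.43 × 4 mo = A$2,400.02…
Interest: A$60,000.43 × ((1 + 0.0095)^4 − 1) = A$60,000.43 × 0.0385449… = A$2,312.7128…
Total = A$60,000.43 + A$4,800.0344 + A$2,312.7128… = A$67,113.18

A$67,113.18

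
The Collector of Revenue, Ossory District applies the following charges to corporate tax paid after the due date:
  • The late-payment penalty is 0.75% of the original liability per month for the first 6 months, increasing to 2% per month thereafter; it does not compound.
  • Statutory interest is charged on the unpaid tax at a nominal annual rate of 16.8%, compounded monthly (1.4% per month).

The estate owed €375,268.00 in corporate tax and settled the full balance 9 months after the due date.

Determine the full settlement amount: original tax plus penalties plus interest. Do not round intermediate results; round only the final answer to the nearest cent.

€464,691.14

Penalty, months 1–6: 6 × 0.75% × €375,268.00 = €16,887.06
Penalty, months 7–9: 3 × 2% × €375,268.00 = €22,516.08
Interest: €375,268.00 × ((1 + 0.014)^9 − 1) = €375,268.00 × 0.1332914… = €50,019.9989…
Total = €375,268.00 + €39,403.1400 + €50,019.9989… = €464,691.14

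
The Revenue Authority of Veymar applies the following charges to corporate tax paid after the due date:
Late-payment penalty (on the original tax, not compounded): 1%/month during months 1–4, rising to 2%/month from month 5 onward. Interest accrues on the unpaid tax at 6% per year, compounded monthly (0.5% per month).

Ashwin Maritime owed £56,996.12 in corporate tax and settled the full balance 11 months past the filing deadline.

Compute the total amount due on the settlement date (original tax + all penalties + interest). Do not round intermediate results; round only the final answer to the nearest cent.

Penalty, months 1–4: 4 × 1% × £56,996.12 = £2,279.84…
Penalty, months 5–11: 7 × 2% × £56,996.12 = £7,979.46…
Interest: £56,996.12 × ((1 + 0.005)^11 − 1) = £56,996.12 × 0.0563958… = £3,214.3436…
Total = £56,996.12 + £10,259.3016 + £3,214.3436… = £70,469.77

£70,469.77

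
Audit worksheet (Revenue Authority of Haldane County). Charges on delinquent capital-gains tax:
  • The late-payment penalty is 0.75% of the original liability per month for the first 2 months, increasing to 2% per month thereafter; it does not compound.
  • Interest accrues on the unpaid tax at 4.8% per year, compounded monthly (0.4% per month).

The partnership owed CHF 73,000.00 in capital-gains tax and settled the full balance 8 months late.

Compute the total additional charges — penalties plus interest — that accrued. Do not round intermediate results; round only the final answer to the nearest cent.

CHF 12,223.97

Penalty, months 1–2: 2 × 0.75% × CHF 73,000.00 = CHF 1,095.00
Penalty, months 3–8: 6 × 2% × CHF 73,000.00 = CHF 8,760.00
Interest: CHF 73,000.00 × ((1 + 0.004)^8 − 1) = CHF 73,000.00 × 0.0324516… = CHF 2,368.9669…
Penalties + interest = CHF 9,855.0000 + CHF 2,368.9669… = CHF 12,223.97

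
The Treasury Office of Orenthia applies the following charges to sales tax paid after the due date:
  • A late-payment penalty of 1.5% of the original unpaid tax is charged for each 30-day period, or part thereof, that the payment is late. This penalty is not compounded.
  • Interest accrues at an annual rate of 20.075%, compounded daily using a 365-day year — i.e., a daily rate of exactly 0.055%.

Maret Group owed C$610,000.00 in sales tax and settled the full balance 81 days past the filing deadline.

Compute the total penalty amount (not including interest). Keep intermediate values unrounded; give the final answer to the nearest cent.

C$27,450.00

Penalty periods: ⌈81/30⌉ = 3; penalty = 3 × 1.5% × C$610,000.00 = C$27,450.00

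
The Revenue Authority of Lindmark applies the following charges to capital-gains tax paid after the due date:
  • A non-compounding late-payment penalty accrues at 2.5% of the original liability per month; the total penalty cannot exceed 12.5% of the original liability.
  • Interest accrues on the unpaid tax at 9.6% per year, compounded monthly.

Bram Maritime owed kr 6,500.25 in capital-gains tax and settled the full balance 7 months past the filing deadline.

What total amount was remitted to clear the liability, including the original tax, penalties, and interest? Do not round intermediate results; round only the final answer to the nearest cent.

Penalty (uncapped): 7 × 2.5% × kr 6,500.25 = kr 1,137.54…; cap = 12.5% × kr 6,500.25 = kr 812.53… → penalty = kr 812.53…
Interest (9.6%/yr ÷ 12 = 0.8%/month): kr 6,500.25 × ((1 + 0.008)^7 − 1) = kr 372.8678…
Total = kr 6,500.25 + kr 812.5313… + kr 372.8678… = kr 7,685.65

kr 7,685.65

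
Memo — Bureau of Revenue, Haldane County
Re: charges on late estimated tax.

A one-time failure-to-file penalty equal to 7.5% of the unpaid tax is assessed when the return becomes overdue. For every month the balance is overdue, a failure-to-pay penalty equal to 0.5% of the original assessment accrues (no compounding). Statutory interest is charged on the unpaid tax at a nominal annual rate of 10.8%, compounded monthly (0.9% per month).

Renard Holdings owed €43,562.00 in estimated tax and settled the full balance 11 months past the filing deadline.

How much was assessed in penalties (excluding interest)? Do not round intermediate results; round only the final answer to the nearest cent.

€5,663.06

Failure-to-file penalty: 7.5% × €43,562.00 = €3,267.15
Failure-to-pay penalty = 0.5% × €43,562.00 × 11 mo = €2,395.91
Total penalty = €3,267.15 + €2,395.91 = €5,663.06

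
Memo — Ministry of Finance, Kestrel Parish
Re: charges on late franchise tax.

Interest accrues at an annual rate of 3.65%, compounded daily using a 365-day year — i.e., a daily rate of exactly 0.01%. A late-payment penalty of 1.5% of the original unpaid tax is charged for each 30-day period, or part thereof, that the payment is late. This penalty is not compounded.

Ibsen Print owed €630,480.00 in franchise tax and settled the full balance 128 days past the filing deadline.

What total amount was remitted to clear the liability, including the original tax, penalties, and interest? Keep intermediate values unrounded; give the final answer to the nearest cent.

Penalty periods: ⌈128/30⌉ = 5; penalty = 5 × 1.5% × €630,480.00 = €47,286.00
Interest: €630,480.00 × ((1 + 0.0001)^128 − 1) = €630,480.00 × 0.01288162… = €8,121.6053…
Total = €630,480.00 + €47,286.0000 + €8,121.6053… = €685,887.61

€685,887.61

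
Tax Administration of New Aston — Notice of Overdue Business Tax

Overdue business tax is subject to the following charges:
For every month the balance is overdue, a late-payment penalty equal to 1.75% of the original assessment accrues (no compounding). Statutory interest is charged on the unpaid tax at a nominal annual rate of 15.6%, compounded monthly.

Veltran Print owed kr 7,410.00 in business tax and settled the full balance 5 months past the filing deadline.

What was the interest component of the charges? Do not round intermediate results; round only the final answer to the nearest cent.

kr 494.34

Interest (15.6%/yr ÷ 12 = 1.3%/month): kr 7,410.00 × ((1 + 0.013)^5 − 1) = kr 494.3368…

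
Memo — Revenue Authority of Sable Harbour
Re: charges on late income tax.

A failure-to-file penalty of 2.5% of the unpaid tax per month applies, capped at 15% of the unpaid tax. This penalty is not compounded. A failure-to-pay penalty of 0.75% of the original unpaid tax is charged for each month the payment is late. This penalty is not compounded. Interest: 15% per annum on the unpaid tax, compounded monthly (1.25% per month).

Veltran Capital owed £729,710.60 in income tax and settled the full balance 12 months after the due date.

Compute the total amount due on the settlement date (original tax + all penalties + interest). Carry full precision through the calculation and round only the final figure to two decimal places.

£1,022,145.42

Failure-to-file: 12 × 2.5% × £729,710.60 = £218,913.18, capped at 15% × £729,710.60 = £109,456.59
Failure-to-pay penalty = 0.75% × £729,710.60 × 12 mo = £65,673.95…
Interest: £729,710.60 × ((1 + 0.0125)^12 − 1) = £729,710.60 × 0.1607545… = £117,304.2756…
Total = £729,710.60 + £175,130.5440 + £117,304.2756… = £1,022,145.42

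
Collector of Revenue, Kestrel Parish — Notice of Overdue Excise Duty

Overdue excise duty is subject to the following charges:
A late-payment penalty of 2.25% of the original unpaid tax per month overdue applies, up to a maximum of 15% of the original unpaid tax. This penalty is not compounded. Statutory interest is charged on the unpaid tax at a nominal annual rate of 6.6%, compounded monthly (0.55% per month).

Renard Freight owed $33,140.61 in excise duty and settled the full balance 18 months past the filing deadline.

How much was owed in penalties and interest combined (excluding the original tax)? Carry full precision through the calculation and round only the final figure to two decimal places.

Penalty (uncapped): 18 × 2.25% × $33,140.61 = $13,421.95…; cap = 15% × $33,140.61 = $4,971.09… → penalty = $4,971.09…
Interest: $33,140.61 × ((1 + 0.0055)^18 − 1) = $33,140.61 × 0.1037669… = $3,438.8969…
Penalties + interest = $4,971.0915 + $3,438.8969… = $8,409.99

$8,409.99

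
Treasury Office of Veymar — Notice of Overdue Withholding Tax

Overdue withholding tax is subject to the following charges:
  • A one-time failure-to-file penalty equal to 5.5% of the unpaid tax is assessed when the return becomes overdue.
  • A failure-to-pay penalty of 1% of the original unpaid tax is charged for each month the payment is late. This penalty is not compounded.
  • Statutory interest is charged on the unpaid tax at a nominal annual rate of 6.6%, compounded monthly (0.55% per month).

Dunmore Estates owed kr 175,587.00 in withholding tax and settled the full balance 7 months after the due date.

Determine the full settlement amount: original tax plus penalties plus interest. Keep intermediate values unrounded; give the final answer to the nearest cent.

kr 204,408.04

Failure-to-file penalty: 5.5% × kr 175,587.00 = kr 9,657.29…
Failure-to-pay penalty = 1% × kr 175,587.00 × 7 mo = kr 12,291.09
Interest: kr 175,587.00 × ((1 + 0.0055)^7 − 1) = kr 175,587.00 × 0.0391411… = kr 6,872.6692…
Total = kr 175,587.00 + kr 21,948.3750 + kr 6,872.6692… = kr 204,408.04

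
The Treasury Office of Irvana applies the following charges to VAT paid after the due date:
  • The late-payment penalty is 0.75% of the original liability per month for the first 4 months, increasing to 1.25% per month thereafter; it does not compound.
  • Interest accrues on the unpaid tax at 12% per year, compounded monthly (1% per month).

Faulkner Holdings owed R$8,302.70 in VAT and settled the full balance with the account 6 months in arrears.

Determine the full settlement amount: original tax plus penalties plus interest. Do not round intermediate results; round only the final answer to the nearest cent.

R$9,270.13

Penalty, months 1–4: 4 × 0.75% × R$8,302.70 = R$249.08…
Penalty, months 5–6: 2 × 1.25% × R$8,302.70 = R$207.57…
Interest: R$8,302.70 × ((1 + 0.01)^6 − 1) = R$8,302.70 × 0.0615202… = R$510.7834…
Total = R$8,302.70 + R$456.6485 + R$510.7834… = R$9,270.13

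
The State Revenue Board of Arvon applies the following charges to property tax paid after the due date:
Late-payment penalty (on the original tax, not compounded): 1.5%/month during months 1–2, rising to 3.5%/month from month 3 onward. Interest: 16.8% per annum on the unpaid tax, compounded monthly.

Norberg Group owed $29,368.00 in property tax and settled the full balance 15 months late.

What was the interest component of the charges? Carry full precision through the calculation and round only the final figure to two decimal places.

Interest (16.8%/yr ÷ 12 = 1.4%/month): $29,368.00 × ((1 + 0.014)^15 − 1) = $6,809.9285…

$6,809.93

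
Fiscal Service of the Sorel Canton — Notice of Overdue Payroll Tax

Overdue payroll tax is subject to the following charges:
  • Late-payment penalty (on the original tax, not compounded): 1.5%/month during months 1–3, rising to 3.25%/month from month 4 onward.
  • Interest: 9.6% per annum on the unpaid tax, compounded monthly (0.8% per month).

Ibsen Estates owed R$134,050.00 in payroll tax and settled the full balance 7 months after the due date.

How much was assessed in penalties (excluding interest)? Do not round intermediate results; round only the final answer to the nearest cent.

R$23,458.75

Penalty, months 1–3: 3 × 1.5% × R$134,050.00 = R$6,032.25
Penalty, months 4–7: 4 × 3.25% × R$134,050.00 = R$17,426.50
Total penalty = R$6,032.25 + R$17,426.50 = R$23,458.75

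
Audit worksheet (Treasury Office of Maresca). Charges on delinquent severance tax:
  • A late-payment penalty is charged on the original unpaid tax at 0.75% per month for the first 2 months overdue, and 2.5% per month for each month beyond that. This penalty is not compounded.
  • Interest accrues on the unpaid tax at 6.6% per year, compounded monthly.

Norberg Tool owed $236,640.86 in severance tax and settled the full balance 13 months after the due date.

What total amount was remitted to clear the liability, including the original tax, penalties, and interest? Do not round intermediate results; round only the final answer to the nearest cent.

$322,756.30

Penalty, months 1–2: 2 × 0.75% × $236,640.86 = $3,549.61…
Penalty, months 3–13: 11 × 2.5% × $236,640.86 = $65,076.24…
Interest (6.6%/yr ÷ 12 = 0.55%/month): $236,640.86 × ((1 + 0.0055)^13 − 1) = $17,489.5921…
Total = $236,640.86 + $68,625.8494 + $17,489.5921… = $322,756.30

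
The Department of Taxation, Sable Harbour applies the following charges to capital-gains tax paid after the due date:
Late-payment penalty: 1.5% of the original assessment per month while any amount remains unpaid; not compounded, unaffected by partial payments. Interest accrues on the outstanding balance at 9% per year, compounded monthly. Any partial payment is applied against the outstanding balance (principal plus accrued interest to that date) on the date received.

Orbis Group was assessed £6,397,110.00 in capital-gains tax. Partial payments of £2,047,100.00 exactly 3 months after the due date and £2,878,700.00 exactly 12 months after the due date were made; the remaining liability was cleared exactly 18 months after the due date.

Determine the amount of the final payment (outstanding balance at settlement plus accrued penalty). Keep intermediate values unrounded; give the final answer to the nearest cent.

£3,744,673.94

Monthly rate = 9% ÷ 12 = 0.75%
Balance at month 3: £6,397,110.0000 × (1 + 0.0075)^3 = £6,542,127.1861…
After £2,047,100.00 payment: £6,542,127.1861… − £2,047,100.00 = £4,495,027.1861…
Balance at month 12: £4,495,027.1861… × (1 + 0.0075)^9 = £4,807,705.0493…
After £2,878,700.00 payment: £4,807,705.0493… − £2,878,700.00 = £1,929,005.0493…
Balance at month 18: £1,929,005.0493… × (1 + 0.0075)^6 = £2,017,454.2423…
Penalty: 18 × 1.5% × £6,397,110.00 = £1,727,219.70
Final settlement = outstanding balance + penalty = £2,017,454.2423… + £1,727,219.70 = £3,744,673.94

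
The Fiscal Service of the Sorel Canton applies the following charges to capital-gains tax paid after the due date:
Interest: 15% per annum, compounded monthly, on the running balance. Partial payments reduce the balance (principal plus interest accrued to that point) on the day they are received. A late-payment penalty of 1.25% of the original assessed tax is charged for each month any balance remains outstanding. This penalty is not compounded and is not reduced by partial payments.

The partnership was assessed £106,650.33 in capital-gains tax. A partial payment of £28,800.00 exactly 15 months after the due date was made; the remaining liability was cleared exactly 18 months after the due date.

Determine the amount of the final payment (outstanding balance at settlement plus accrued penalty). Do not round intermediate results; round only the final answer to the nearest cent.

Monthly rate = 15% ÷ 12 = 1.25%
Balance at month 15: £106,650.3300 × (1 + 0.0125)^15 = £128,495.4300…
After £28,800.00 payment: £128,495.4300… − £28,800.00 = £99,695.4300…
Balance at month 18: £99,695.4300… × (1 + 0.0125)^3 = £103,480.9355…
Penalty: 18 × 1.25% × £106,650.33 = £23,996.32…
Final settlement = outstanding balance + penalty = £103,480.9355… + £23,996.32… = £127,477.26

£127,477.26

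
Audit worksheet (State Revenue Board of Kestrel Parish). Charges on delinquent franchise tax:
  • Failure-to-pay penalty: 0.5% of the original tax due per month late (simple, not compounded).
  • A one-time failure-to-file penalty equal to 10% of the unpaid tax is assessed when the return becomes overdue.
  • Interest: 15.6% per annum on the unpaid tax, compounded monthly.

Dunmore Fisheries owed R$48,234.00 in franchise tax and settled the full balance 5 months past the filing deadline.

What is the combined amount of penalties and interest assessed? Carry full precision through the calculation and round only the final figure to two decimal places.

Failure-to-file penalty: 10% × R$48,234.00 = R$4,823.40
Failure-to-pay penalty = 0.5% × R$48,234.00 × 5 mo = R$1,205.85
Interest (15.6%/yr ÷ 12 = 1.3%/month): R$48,234.00 × ((1 + 0.013)^5 − 1) = R$3,217.7921…
Penalties + interest = R$6,029.2500 + R$3,217.7921… = R$9,247.04

R$9,247.04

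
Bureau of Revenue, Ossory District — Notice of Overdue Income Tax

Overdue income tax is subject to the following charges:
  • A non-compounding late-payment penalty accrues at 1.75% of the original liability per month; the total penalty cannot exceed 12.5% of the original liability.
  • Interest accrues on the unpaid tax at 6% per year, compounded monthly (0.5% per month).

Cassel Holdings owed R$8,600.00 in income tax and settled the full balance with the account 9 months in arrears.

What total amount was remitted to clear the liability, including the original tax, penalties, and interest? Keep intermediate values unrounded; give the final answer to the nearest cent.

R$10,069.83

Penalty (uncapped): 9 × 1.75% × R$8,600.00 = R$1,354.50; cap = 12.5% × R$8,600.00 = R$1,075.00 → penalty = R$1,075.00
Interest: R$8,600.00 × ((1 + 0.005)^9 − 1) = R$8,600.00 × 0.0459106… = R$394.8310…
Total = R$8,600.00 + R$1,075.0000 + R$394.8310… = R$10,069.83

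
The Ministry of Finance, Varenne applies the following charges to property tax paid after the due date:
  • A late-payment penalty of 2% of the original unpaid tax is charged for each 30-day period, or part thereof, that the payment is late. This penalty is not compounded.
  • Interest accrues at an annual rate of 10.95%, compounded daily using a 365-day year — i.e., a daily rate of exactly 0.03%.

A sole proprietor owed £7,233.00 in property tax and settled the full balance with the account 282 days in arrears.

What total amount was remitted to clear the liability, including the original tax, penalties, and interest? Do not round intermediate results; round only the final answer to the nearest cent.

Penalty periods: ⌈282/30⌉ = 10; penalty = 10 × 2% × £7,233.00 = £1,446.60
Interest: £7,233.00 × ((1 + 0.0003)^282 − 1) = £7,233.00 × 0.08826786… = £638.4414…
Total = £7,233.00 + £1,446.6000 + £638.4414… = £9,318.04

£9,318.04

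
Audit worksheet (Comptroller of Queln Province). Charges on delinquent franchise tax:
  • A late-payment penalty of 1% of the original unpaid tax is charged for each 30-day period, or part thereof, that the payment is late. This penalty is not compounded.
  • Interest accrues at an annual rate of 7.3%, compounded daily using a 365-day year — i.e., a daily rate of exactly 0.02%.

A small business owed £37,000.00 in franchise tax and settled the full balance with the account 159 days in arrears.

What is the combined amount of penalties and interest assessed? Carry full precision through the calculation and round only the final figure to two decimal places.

£3,415.39

Penalty periods: ⌈159/30⌉ = 6; penalty = 6 × 1% × £37,000.00 = £2,220.00
Interest: £37,000.00 × ((1 + 0.0002)^159 − 1) = £37,000.00 × 0.03230774… = £1,195.3864…
Penalties + interest = £2,220.0000 + £1,195.3864… = £3,415.39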